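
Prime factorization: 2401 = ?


2401 / 7 = 343
343 / 7 = 49
49 / 7 = 7
7 / 7 = 1
2401 = 7^4


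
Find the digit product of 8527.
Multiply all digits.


8 × 5 × 2 × 7 = 560


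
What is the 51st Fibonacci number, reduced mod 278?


F(k) mod 278 for k=1..51:
1, 1, 2, 3, 5, 8, 13, 21, 34, 55, 89, 144, 233, 99, 54, 153, 207, 82, 11, 93, 104, 197, 23, 220, 243, 185, 150, 57, 207, 264, 193, 179, 94, 273, 89, 84, 173, 257, 152, 131, 5, 136, 141, 277, 140, 139, 1, 140, 141, 3, 144
F(51) mod 278 = 144


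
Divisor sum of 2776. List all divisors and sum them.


Divisors of 2776: 1, 2, 4, 8, 347, 694, 1388, 2776
Sum = 1 + 2 + 4 + 8 + 347 + 694 + 1388 + 2776 = 5220

σ(2776) = 5220


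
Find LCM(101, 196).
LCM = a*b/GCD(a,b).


GCD(101, 196) = 1
LCM = 101*196/1 = 19796/1 = 19796

LCM = 19796


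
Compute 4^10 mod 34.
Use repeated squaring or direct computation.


4^1 mod 34 = 4
4^2 mod 34 = 16
4^3 mod 34 = 30
4^4 mod 34 = 18
4^5 mod 34 = 4
4^6 mod 34 = 16
4^7 mod 34 = 30
4^8 mod 34 = 18
4^9 mod 34 = 4
4^10 mod 34 = 16


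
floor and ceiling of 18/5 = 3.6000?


18/5 = 3.6000
floor = 3
ceil = 4

floor = 3, ceil = 4


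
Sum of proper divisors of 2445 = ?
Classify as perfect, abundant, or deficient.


Proper divisors: 1, 3, 5, 15, 163, 489, 815
Sum = 1 + 3 + 5 + 15 + 163 + 489 + 815 = 1491
1491 < 2445 → deficient

s(2445) = 1491 (deficient)


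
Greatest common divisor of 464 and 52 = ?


464 = 8 * 52 + 48
52 = 1 * 48 + 4
48 = 12 * 4 + 0
GCD = 4


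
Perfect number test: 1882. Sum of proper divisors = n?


Proper divisors of 1882: 1, 2, 941
Sum = 1 + 2 + 941 = 944

No, 1882 is not perfect (944 ≠ 1882)


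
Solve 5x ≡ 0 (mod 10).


GCD(5, 10) = 5 divides 0
Divide: 1x ≡ 0 (mod 2)
x ≡ 0 (mod 2)


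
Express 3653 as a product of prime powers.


3653 / 13 = 281
281 / 281 = 1
3653 = 13 × 281


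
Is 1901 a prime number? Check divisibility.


Check divisors up to sqrt(1901) = 43.6005
No divisors found.
1901 is prime.

Yes, 1901 is prime


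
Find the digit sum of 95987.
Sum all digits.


9 + 5 + 9 + 8 + 7 = 38


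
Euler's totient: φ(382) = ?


382 = 2 × 191
Prime factors: 2, 191
φ(382) = 382 × (1-1/2) × (1-1/191)
= 382 × 1/2 × 190/191 = 190

φ(382) = 190


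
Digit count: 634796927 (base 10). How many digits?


634796927 has 9 digits in base 10
floor(log10(634796927)) + 1 = floor(8.8026) + 1 = 9

9 digits (base 10)


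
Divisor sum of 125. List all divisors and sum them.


Divisors of 125: 1, 5, 25, 125
Sum = 1 + 5 + 25 + 125 = 156

σ(125) = 156


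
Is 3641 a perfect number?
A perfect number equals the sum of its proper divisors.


Proper divisors of 3641: 1, 11, 331
Sum = 1 + 11 + 331 = 343

No, 3641 is not perfect (343 ≠ 3641)


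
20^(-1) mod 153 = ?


Use the extended Euclidean algorithm on (153, 20); each row r = 153*s + 20*t:
r=153, s=1, t=0
r=20, s=0, t=1
q=7: r=13, s=1, t=-7   [153*(1) + 20*(-7) = 13]
q=1: r=7, s=-1, t=8   [153*(-1) + 20*(8) = 7]
q=1: r=6, s=2, t=-15   [153*(2) + 20*(-15) = 6]
q=1: r=1, s=-3, t=23   [153*(-3) + 20*(23) = 1]
q=6: r=0, s=20, t=-153   [153*(20) + 20*(-153) = 0]
GCD = 1 with t = 23, so 20*(23) ≡ 1 (mod 153)
Inverse = 23 mod 153 = 23
Check: 20 * 23 = 460 ≡ 1 (mod 153)

20^(-1) ≡ 23 (mod 153)


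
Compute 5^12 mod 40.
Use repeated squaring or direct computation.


5^1 mod 40 = 5
5^2 mod 40 = 25
5^3 mod 40 = 5
5^4 mod 40 = 25
5^5 mod 40 = 5
5^6 mod 40 = 25
5^7 mod 40 = 5
5^8 mod 40 = 25
5^9 mod 40 = 5
5^10 mod 40 = 25
5^11 mod 40 = 5
5^12 mod 40 = 25


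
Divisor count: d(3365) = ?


3365 = 5^1 × 673^1
d(3365) = (1+1) × (1+1) = 4

4 divisors


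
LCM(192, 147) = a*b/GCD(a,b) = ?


GCD(192, 147) = 3
LCM = 192*147/3 = 28224/3 = 9408

LCM = 9408


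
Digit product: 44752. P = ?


4 × 4 × 7 × 5 × 2 = 1120


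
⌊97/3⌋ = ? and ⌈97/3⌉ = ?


97/3 = 32.3333
floor = 32
ceil = 33

floor = 32, ceil = 33


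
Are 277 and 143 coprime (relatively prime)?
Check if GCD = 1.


Euclidean algorithm:
277 = 1 * 143 + 134
143 = 1 * 134 + 9
134 = 14 * 9 + 8
9 = 1 * 8 + 1
8 = 8 * 1 + 0
GCD(277, 143) = 1

Yes, coprime (GCD = 1)


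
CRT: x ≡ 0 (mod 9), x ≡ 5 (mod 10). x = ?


M = 9*10 = 90
M1 = M/9 = 10, M2 = M/10 = 9
M1^(-1) mod 9 = 1, M2^(-1) mod 10 = 9
x = 0*10*1 + 5*9*9 = 405
405 mod 90 = 45
Check: 45 mod 9 = 0 ✓, 45 mod 10 = 5 ✓

x ≡ 45 (mod 90)


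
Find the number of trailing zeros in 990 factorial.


floor(990/5) = 198
floor(990/25) = 39
floor(990/125) = 7
floor(990/625) = 1
Total = 245

245 trailing zeros


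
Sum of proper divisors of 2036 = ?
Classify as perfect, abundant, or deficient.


Proper divisors: 1, 2, 4, 509, 1018
Sum = 1 + 2 + 4 + 509 + 1018 = 1534
1534 < 2036 → deficient

s(2036) = 1534 (deficient)


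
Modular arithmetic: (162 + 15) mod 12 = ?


162 + 15 = 177
177 mod 12 = 9


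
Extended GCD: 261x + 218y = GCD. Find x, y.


Tabular extended Euclidean (each row: r = 261*s + 218*t):
r=261, s=1, t=0
r=218, s=0, t=1
q=1: r=43, s=1, t=-1   [261*(1) + 218*(-1) = 43]
q=5: r=3, s=-5, t=6   [261*(-5) + 218*(6) = 3]
q=14: r=1, s=71, t=-85   [261*(71) + 218*(-85) = 1]
q=3: r=0, s=-218, t=261   [261*(-218) + 218*(261) = 0]
GCD = 1; from the row with r=1: x=71, y=-85
Check: 261*(71) + 218*(-85) = 18531 - 18530 = 1

GCD = 1, x = 71, y = -85


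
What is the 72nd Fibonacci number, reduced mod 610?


F(k) mod 610 for k=1..72:
1, 1, 2, 3, 5, 8, 13, 21, 34, 55, 89, 144, 233, 377, 0, 377, 377, 144, 521, 55, 576, 21, 597, 8, 605, 3, 608, 1, 609, 0, 609, 609, 608, 607, 605, 602, 597, 589, 576, 555, 521, 466, 377, 233, 0, 233, 233, 466, 89, 555, 34, 589, 13, 602, 5, 607, 2, 609, 1, 0, 1, 1, 2, 3, 5, 8, 13, 21, 34, 55, 89, 144
F(72) mod 610 = 144


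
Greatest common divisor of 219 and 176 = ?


219 = 1 * 176 + 43
176 = 4 * 43 + 4
43 = 10 * 4 + 3
4 = 1 * 3 + 1
3 = 3 * 1 + 0
GCD = 1


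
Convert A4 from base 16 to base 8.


A4 (base 16) = 164 (decimal)
164 (decimal) = 244 (base 8)


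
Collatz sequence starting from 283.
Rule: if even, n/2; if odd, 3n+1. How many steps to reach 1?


283 → 850 → 425 → 1276 → 638 → 319 → 958 → 479 → 1438 → 719 → 2158 → 1079 → 3238 → 1619 → 4858 → 2429 → 7288 → 3644 → 1822 → 911 → 2734 → 1367 → 4102 → 2051 → 6154 → 3077 → 9232 → 4616 → 2308 → 1154 → 577 → 1732 → 866 → 433 → 1300 → 650 → 325 → 976 → 488 → 244 → 122 → 61 → 184 → 92 → 46 → 23 → 70 → 35 → 106 → 53 → 160 → 80 → 40 → 20 → 10 → 5 → 16 → 8 → 4 → 2 → 1
Total steps = 60

60 steps


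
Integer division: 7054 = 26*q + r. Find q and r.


7054 = 26 * 271 + 8
Check: 7046 + 8 = 7054

q = 271, r = 8


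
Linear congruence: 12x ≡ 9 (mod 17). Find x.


GCD(12, 17) = 1, unique solution
a^(-1) mod 17 = 10
x = 10 * 9 mod 17 = 5

x ≡ 5 (mod 17)


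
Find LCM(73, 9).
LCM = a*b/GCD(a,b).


GCD(73, 9) = 1
LCM = 73*9/1 = 657/1 = 657

LCM = 657


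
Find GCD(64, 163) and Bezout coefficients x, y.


Tabular extended Euclidean (each row: r = 64*s + 163*t):
r=64, s=1, t=0
r=163, s=0, t=1
q=0: r=64, s=1, t=0   [64*(1) + 163*(0) = 64]
q=2: r=35, s=-2, t=1   [64*(-2) + 163*(1) = 35]
q=1: r=29, s=3, t=-1   [64*(3) + 163*(-1) = 29]
q=1: r=6, s=-5, t=2   [64*(-5) + 163*(2) = 6]
q=4: r=5, s=23, t=-9   [64*(23) + 163*(-9) = 5]
q=1: r=1, s=-28, t=11   [64*(-28) + 163*(11) = 1]
q=5: r=0, s=163, t=-64   [64*(163) + 163*(-64) = 0]
GCD = 1; from the row with r=1: x=-28, y=11
Check: 64*(-28) + 163*(11) = -1792 + 1793 = 1

GCD = 1, x = -28, y = 11


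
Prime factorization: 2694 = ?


2694 / 2 = 1347
1347 / 3 = 449
449 / 449 = 1
2694 = 2 × 3 × 449


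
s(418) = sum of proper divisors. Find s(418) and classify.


Proper divisors: 1, 2, 11, 19, 22, 38, 209
Sum = 1 + 2 + 11 + 19 + 22 + 38 + 209 = 302
302 < 418 → deficient

s(418) = 302 (deficient)


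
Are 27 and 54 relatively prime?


Euclidean algorithm:
54 = 2 * 27 + 0
GCD(27, 54) = 27

No, not coprime (GCD = 27)


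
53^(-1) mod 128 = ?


Use the extended Euclidean algorithm on (128, 53); each row r = 128*s + 53*t:
r=128, s=1, t=0
r=53, s=0, t=1
q=2: r=22, s=1, t=-2   [128*(1) + 53*(-2) = 22]
q=2: r=9, s=-2, t=5   [128*(-2) + 53*(5) = 9]
q=2: r=4, s=5, t=-12   [128*(5) + 53*(-12) = 4]
q=2: r=1, s=-12, t=29   [128*(-12) + 53*(29) = 1]
q=4: r=0, s=53, t=-128   [128*(53) + 53*(-128) = 0]
GCD = 1 with t = 29, so 53*(29) ≡ 1 (mod 128)
Inverse = 29 mod 128 = 29
Check: 53 * 29 = 1537 ≡ 1 (mod 128)

53^(-1) ≡ 29 (mod 128)


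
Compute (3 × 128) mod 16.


3 × 128 = 384
384 mod 16 = 0


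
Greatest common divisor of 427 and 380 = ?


427 = 1 * 380 + 47
380 = 8 * 47 + 4
47 = 11 * 4 + 3
4 = 1 * 3 + 1
3 = 3 * 1 + 0
GCD = 1


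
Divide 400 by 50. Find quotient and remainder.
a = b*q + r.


400 = 50 * 8 + 0
Check: 400 + 0 = 400

q = 8, r = 0


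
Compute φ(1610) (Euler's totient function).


1610 = 2 × 5 × 7 × 23
Prime factors: 2, 5, 7, 23
φ(1610) = 1610 × (1-1/2) × (1-1/5) × (1-1/7) × (1-1/23)
= 1610 × 1/2 × 4/5 × 6/7 × 22/23 = 528

φ(1610) = 528


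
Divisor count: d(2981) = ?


2981 = 11^1 × 271^1
d(2981) = (1+1) × (1+1) = 4

4 divisors


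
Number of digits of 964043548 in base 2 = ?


964043548 in base 2 = 111001011101100010001100011100
Number of digits = 30

30 digits (base 2)


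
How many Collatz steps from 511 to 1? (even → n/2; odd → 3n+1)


511 → 1534 → 767 → 2302 → 1151 → 3454 → 1727 → 5182 → 2591 → 7774 → 3887 → 11662 → 5831 → 17494 → 8747 → 26242 → 13121 → 39364 → 19682 → 9841 → 29524 → 14762 → 7381 → 22144 → 11072 → 5536 → 2768 → 1384 → 692 → 346 → 173 → 520 → 260 → 130 → 65 → 196 → 98 → 49 → 148 → 74 → 37 → 112 → 56 → 28 → 14 → 7 → 22 → 11 → 34 → 17 → 52 → 26 → 13 → 40 → 20 → 10 → 5 → 16 → 8 → 4 → 2 → 1
Total steps = 61

61 steps


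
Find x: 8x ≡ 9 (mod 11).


GCD(8, 11) = 1, unique solution
a^(-1) mod 11 = 7
x = 7 * 9 mod 11 = 8

x ≡ 8 (mod 11)


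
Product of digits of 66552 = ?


6 × 6 × 5 × 5 × 2 = 1800


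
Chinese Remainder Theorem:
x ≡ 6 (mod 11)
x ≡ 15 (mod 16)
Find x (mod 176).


M = 11*16 = 176
M1 = M/11 = 16, M2 = M/16 = 11
M1^(-1) mod 11 = 9, M2^(-1) mod 16 = 3
x = 6*16*9 + 15*11*3 = 1359
1359 mod 176 = 127
Check: 127 mod 11 = 6 ✓, 127 mod 16 = 15 ✓

x ≡ 127 (mod 176)


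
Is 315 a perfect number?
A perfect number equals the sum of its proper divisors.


Proper divisors of 315: 1, 3, 5, 7, 9, 15, 21, 35, 45, 63, 105
Sum = 1 + 3 + 5 + 7 + 9 + 15 + 21 + 35 + 45 + 63 + 105 = 309

No, 315 is not perfect (309 ≠ 315)


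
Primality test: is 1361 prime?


Check divisors up to sqrt(1361) = 36.8917
No divisors found.
1361 is prime.

Yes, 1361 is prime


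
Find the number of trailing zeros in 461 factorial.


floor(461/5) = 92
floor(461/25) = 18
floor(461/125) = 3
Total = 113

113 trailing zeros


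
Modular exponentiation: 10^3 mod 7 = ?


10^1 mod 7 = 3
10^2 mod 7 = 2
10^3 mod 7 = 6


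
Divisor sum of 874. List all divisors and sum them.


Divisors of 874: 1, 2, 19, 23, 38, 46, 437, 874
Sum = 1 + 2 + 19 + 23 + 38 + 46 + 437 + 874 = 1440

σ(874) = 1440


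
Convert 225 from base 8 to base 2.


225 (base 8) = 149 (decimal)
149 (decimal) = 10010101 (base 2)


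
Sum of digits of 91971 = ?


9 + 1 + 9 + 7 + 1 = 27


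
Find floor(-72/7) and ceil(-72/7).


-72/7 = -10.2857
floor = -11
ceil = -10

floor = -11, ceil = -10


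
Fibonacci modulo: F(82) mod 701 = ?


F(k) mod 701 for k=1..82:
1, 1, 2, 3, 5, 8, 13, 21, 34, 55, 89, 144, 233, 377, 610, 286, 195, 481, 676, 456, 431, 186, 617, 102, 18, 120, 138, 258, 396, 654, 349, 302, 651, 252, 202, 454, 656, 409, 364, 72, 436, 508, 243, 50, 293, 343, 636, 278, 213, 491, 3, 494, 497, 290, 86, 376, 462, 137, 599, 35, 634, 669, 602, 570, 471, 340, 110, 450, 560, 309, 168, 477, 645, 421, 365, 85, 450, 535, 284, 118, 402, 520
F(82) mod 701 = 520


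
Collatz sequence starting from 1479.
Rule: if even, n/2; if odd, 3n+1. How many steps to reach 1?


1479 → 4438 → 2219 → 6658 → 3329 → 9988 → 4994 → 2497 → 7492 → 3746 → 1873 → 5620 → 2810 → 1405 → 4216 → 2108 → 1054 → 527 → 1582 → 791 → 2374 → 1187 → 3562 → 1781 → 5344 → 2672 → 1336 → 668 → 334 → 167 → 502 → 251 → 754 → 377 → 1132 → 566 → 283 → 850 → 425 → 1276 → 638 → 319 → 958 → 479 → 1438 → 719 → 2158 → 1079 → 3238 → 1619 → 4858 → 2429 → 7288 → 3644 → 1822 → 911 → 2734 → 1367 → 4102 → 2051 → 6154 → 3077 → 9232 → 4616 → 2308 → 1154 → 577 → 1732 → 866 → 433 → 1300 → 650 → 325 → 976 → 488 → 244 → 122 → 61 → 184 → 92 → 46 → 23 → 70 → 35 → 106 → 53 → 160 → 80 → 40 → 20 → 10 → 5 → 16 → 8 → 4 → 2 → 1
Total steps = 96

96 steps


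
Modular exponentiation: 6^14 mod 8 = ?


6^1 mod 8 = 6
6^2 mod 8 = 4
6^3 mod 8 = 0
6^4 mod 8 = 0
6^5 mod 8 = 0
6^6 mod 8 = 0
6^7 mod 8 = 0
6^8 mod 8 = 0
6^9 mod 8 = 0
6^10 mod 8 = 0
6^11 mod 8 = 0
6^12 mod 8 = 0
6^13 mod 8 = 0
6^14 mod 8 = 0


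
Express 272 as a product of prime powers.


272 / 2 = 136
136 / 2 = 68
68 / 2 = 34
34 / 2 = 17
17 / 17 = 1
272 = 2^4 × 17


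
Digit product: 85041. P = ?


8 × 5 × 0 × 4 × 1 = 0


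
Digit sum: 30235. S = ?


3 + 0 + 2 + 3 + 5 = 13


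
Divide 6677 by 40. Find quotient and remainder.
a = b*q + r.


6677 = 40 * 166 + 37
Check: 6640 + 37 = 6677

q = 166, r = 37


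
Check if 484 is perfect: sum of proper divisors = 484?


Proper divisors of 484: 1, 2, 4, 11, 22, 44, 121, 242
Sum = 1 + 2 + 4 + 11 + 22 + 44 + 121 + 242 = 447

No, 484 is not perfect (447 ≠ 484)


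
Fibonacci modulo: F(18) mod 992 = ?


F(k) mod 992 for k=1..18:
1, 1, 2, 3, 5, 8, 13, 21, 34, 55, 89, 144, 233, 377, 610, 987, 605, 600
F(18) mod 992 = 600


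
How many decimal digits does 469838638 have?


469838638 has 9 digits in base 10
floor(log10(469838638)) + 1 = floor(8.6719) + 1 = 9

9 digits (base 10)


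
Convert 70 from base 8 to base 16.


70 (base 8) = 56 (decimal)
56 (decimal) = 38 (base 16)


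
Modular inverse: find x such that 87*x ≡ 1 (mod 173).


Use the extended Euclidean algorithm on (173, 87); each row r = 173*s + 87*t:
r=173, s=1, t=0
r=87, s=0, t=1
q=1: r=86, s=1, t=-1   [173*(1) + 87*(-1) = 86]
q=1: r=1, s=-1, t=2   [173*(-1) + 87*(2) = 1]
q=86: r=0, s=87, t=-173   [173*(87) + 87*(-173) = 0]
GCD = 1 with t = 2, so 87*(2) ≡ 1 (mod 173)
Inverse = 2 mod 173 = 2
Check: 87 * 2 = 174 ≡ 1 (mod 173)

87^(-1) ≡ 2 (mod 173)


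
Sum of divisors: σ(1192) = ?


Divisors of 1192: 1, 2, 4, 8, 149, 298, 596, 1192
Sum = 1 + 2 + 4 + 8 + 149 + 298 + 596 + 1192 = 2250

σ(1192) = 2250


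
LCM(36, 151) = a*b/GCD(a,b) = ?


GCD(36, 151) = 1
LCM = 36*151/1 = 5436/1 = 5436

LCM = 5436


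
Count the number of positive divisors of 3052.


3052 = 2^2 × 7^1 × 109^1
d(3052) = (2+1) × (1+1) × (1+1) = 12

12 divisors


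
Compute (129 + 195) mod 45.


129 + 195 = 324
324 mod 45 = 9


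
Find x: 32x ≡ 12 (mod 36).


GCD(32, 36) = 4 divides 12
Divide: 8x ≡ 3 (mod 9)
x ≡ 6 (mod 9)


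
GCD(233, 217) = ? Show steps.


233 = 1 * 217 + 16
217 = 13 * 16 + 9
16 = 1 * 9 + 7
9 = 1 * 7 + 2
7 = 3 * 2 + 1
2 = 2 * 1 + 0
GCD = 1


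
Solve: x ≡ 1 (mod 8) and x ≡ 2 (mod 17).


M = 8*17 = 136
M1 = M/8 = 17, M2 = M/17 = 8
M1^(-1) mod 8 = 1, M2^(-1) mod 17 = 15
x = 1*17*1 + 2*8*15 = 257
257 mod 136 = 121
Check: 121 mod 8 = 1 ✓, 121 mod 17 = 2 ✓

x ≡ 121 (mod 136)


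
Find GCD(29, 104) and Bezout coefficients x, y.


Tabular extended Euclidean (each row: r = 29*s + 104*t):
r=29, s=1, t=0
r=104, s=0, t=1
q=0: r=29, s=1, t=0   [29*(1) + 104*(0) = 29]
q=3: r=17, s=-3, t=1   [29*(-3) + 104*(1) = 17]
q=1: r=12, s=4, t=-1   [29*(4) + 104*(-1) = 12]
q=1: r=5, s=-7, t=2   [29*(-7) + 104*(2) = 5]
q=2: r=2, s=18, t=-5   [29*(18) + 104*(-5) = 2]
q=2: r=1, s=-43, t=12   [29*(-43) + 104*(12) = 1]
q=2: r=0, s=104, t=-29   [29*(104) + 104*(-29) = 0]
GCD = 1; from the row with r=1: x=-43, y=12
Check: 29*(-43) + 104*(12) = -1247 + 1248 = 1

GCD = 1, x = -43, y = 12


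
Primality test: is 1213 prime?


Check divisors up to sqrt(1213) = 34.8281
No divisors found.
1213 is prime.

Yes, 1213 is prime


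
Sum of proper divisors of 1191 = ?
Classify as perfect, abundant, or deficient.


Proper divisors: 1, 3, 397
Sum = 1 + 3 + 397 = 401
401 < 1191 → deficient

s(1191) = 401 (deficient)


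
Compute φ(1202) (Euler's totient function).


1202 = 2 × 601
Prime factors: 2, 601
φ(1202) = 1202 × (1-1/2) × (1-1/601)
= 1202 × 1/2 × 600/601 = 600

φ(1202) = 600


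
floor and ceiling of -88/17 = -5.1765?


-88/17 = -5.1765
floor = -6
ceil = -5

floor = -6, ceil = -5


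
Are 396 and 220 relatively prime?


Euclidean algorithm:
396 = 1 * 220 + 176
220 = 1 * 176 + 44
176 = 4 * 44 + 0
GCD(396, 220) = 44

No, not coprime (GCD = 44)


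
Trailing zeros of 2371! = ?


floor(2371/5) = 474
floor(2371/25) = 94
floor(2371/125) = 18
floor(2371/625) = 3
Total = 589

589 trailing zeros


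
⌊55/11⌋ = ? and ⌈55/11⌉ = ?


55/11 = 5.0000
floor = 5
ceil = 5

floor = 5, ceil = 5


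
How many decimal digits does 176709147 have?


176709147 has 9 digits in base 10
floor(log10(176709147)) + 1 = floor(8.2473) + 1 = 9

9 digits (base 10)


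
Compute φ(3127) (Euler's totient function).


3127 = 53 × 59
Prime factors: 53, 59
φ(3127) = 3127 × (1-1/53) × (1-1/59)
= 3127 × 52/53 × 58/59 = 3016

φ(3127) = 3016


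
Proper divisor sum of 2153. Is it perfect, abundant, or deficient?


Proper divisors: 1
Sum = 1 = 1
1 < 2153 → deficient

s(2153) = 1 (deficient)


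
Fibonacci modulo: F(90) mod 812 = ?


F(k) mod 812 for k=1..90:
1, 1, 2, 3, 5, 8, 13, 21, 34, 55, 89, 144, 233, 377, 610, 175, 785, 148, 121, 269, 390, 659, 237, 84, 321, 405, 726, 319, 233, 552, 785, 525, 498, 211, 709, 108, 5, 113, 118, 231, 349, 580, 117, 697, 2, 699, 701, 588, 477, 253, 730, 171, 89, 260, 349, 609, 146, 755, 89, 32, 121, 153, 274, 427, 701, 316, 205, 521, 726, 435, 349, 784, 321, 293, 614, 95, 709, 804, 701, 693, 582, 463, 233, 696, 117, 1, 118, 119, 237, 356
F(90) mod 812 = 356


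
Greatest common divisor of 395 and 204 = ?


395 = 1 * 204 + 191
204 = 1 * 191 + 13
191 = 14 * 13 + 9
13 = 1 * 9 + 4
9 = 2 * 4 + 1
4 = 4 * 1 + 0
GCD = 1


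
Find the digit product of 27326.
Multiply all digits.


2 × 7 × 3 × 2 × 6 = 504


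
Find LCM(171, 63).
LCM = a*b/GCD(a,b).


GCD(171, 63) = 9
LCM = 171*63/9 = 10773/9 = 1197

LCM = 1197


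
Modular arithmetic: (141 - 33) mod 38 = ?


141 - 33 = 108
108 mod 38 = 32


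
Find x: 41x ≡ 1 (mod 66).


GCD(41, 66) = 1, unique solution
a^(-1) mod 66 = 29
x = 29 * 1 mod 66 = 29

x ≡ 29 (mod 66)


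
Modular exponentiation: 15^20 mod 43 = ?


15^1 mod 43 = 15
15^2 mod 43 = 10
15^3 mod 43 = 21
15^4 mod 43 = 14
15^5 mod 43 = 38
15^6 mod 43 = 11
15^7 mod 43 = 36
15^8 mod 43 = 24
15^9 mod 43 = 16
15^10 mod 43 = 25
15^11 mod 43 = 31
15^12 mod 43 = 35
15^13 mod 43 = 9
15^14 mod 43 = 6
15^15 mod 43 = 4
15^16 mod 43 = 17
15^17 mod 43 = 40
15^18 mod 43 = 41
15^19 mod 43 = 13
15^20 mod 43 = 23


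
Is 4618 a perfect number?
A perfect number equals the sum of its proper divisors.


Proper divisors of 4618: 1, 2, 2309
Sum = 1 + 2 + 2309 = 2312

No, 4618 is not perfect (2312 ≠ 4618)


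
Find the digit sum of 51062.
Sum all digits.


5 + 1 + 0 + 6 + 2 = 14


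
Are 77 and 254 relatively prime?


Euclidean algorithm:
254 = 3 * 77 + 23
77 = 3 * 23 + 8
23 = 2 * 8 + 7
8 = 1 * 7 + 1
7 = 7 * 1 + 0
GCD(77, 254) = 1

Yes, coprime (GCD = 1)


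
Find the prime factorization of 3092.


3092 / 2 = 1546
1546 / 2 = 773
773 / 773 = 1
3092 = 2^2 × 773


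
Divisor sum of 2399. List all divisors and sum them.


Divisors of 2399: 1, 2399
Sum = 1 + 2399 = 2400

σ(2399) = 2400


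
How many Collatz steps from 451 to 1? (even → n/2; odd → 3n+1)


451 → 1354 → 677 → 2032 → 1016 → 508 → 254 → 127 → 382 → 191 → 574 → 287 → 862 → 431 → 1294 → 647 → 1942 → 971 → 2914 → 1457 → 4372 → 2186 → 1093 → 3280 → 1640 → 820 → 410 → 205 → 616 → 308 → 154 → 77 → 232 → 116 → 58 → 29 → 88 → 44 → 22 → 11 → 34 → 17 → 52 → 26 → 13 → 40 → 20 → 10 → 5 → 16 → 8 → 4 → 2 → 1
Total steps = 53

53 steps


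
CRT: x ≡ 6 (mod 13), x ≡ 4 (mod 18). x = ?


M = 13*18 = 234
M1 = M/13 = 18, M2 = M/18 = 13
M1^(-1) mod 13 = 8, M2^(-1) mod 18 = 7
x = 6*18*8 + 4*13*7 = 1228
1228 mod 234 = 58
Check: 58 mod 13 = 6 ✓, 58 mod 18 = 4 ✓

x ≡ 58 (mod 234)


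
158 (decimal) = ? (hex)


158 (base 10) = 158 (decimal)
158 (decimal) = 9E (base 16)


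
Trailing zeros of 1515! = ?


floor(1515/5) = 303
floor(1515/25) = 60
floor(1515/125) = 12
floor(1515/625) = 2
Total = 377

377 trailing zeros


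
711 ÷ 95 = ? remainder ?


711 = 95 * 7 + 46
Check: 665 + 46 = 711

q = 7, r = 46


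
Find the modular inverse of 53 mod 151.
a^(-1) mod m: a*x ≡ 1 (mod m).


Use the extended Euclidean algorithm on (151, 53); each row r = 151*s + 53*t:
r=151, s=1, t=0
r=53, s=0, t=1
q=2: r=45, s=1, t=-2   [151*(1) + 53*(-2) = 45]
q=1: r=8, s=-1, t=3   [151*(-1) + 53*(3) = 8]
q=5: r=5, s=6, t=-17   [151*(6) + 53*(-17) = 5]
q=1: r=3, s=-7, t=20   [151*(-7) + 53*(20) = 3]
q=1: r=2, s=13, t=-37   [151*(13) + 53*(-37) = 2]
q=1: r=1, s=-20, t=57   [151*(-20) + 53*(57) = 1]
q=2: r=0, s=53, t=-151   [151*(53) + 53*(-151) = 0]
GCD = 1 with t = 57, so 53*(57) ≡ 1 (mod 151)
Inverse = 57 mod 151 = 57
Check: 53 * 57 = 3021 ≡ 1 (mod 151)

53^(-1) ≡ 57 (mod 151)


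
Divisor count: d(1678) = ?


1678 = 2^1 × 839^1
d(1678) = (1+1) × (1+1) = 4

4 divisors


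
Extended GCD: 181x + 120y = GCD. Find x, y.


Tabular extended Euclidean (each row: r = 181*s + 120*t):
r=181, s=1, t=0
r=120, s=0, t=1
q=1: r=61, s=1, t=-1   [181*(1) + 120*(-1) = 61]
q=1: r=59, s=-1, t=2   [181*(-1) + 120*(2) = 59]
q=1: r=2, s=2, t=-3   [181*(2) + 120*(-3) = 2]
q=29: r=1, s=-59, t=89   [181*(-59) + 120*(89) = 1]
q=2: r=0, s=120, t=-181   [181*(120) + 120*(-181) = 0]
GCD = 1; from the row with r=1: x=-59, y=89
Check: 181*(-59) + 120*(89) = -10679 + 10680 = 1

GCD = 1, x = -59, y = 89


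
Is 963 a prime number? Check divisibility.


963 / 3 = 321 (exact division)
963 is NOT prime.

No, 963 is not prime


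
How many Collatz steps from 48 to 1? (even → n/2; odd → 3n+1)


48 → 24 → 12 → 6 → 3 → 10 → 5 → 16 → 8 → 4 → 2 → 1
Total steps = 11

11 steps


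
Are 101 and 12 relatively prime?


Euclidean algorithm:
101 = 8 * 12 + 5
12 = 2 * 5 + 2
5 = 2 * 2 + 1
2 = 2 * 1 + 0
GCD(101, 12) = 1

Yes, coprime (GCD = 1)


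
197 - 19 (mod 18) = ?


197 - 19 = 178
178 mod 18 = 16


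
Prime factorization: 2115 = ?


2115 / 3 = 705
705 / 3 = 235
235 / 5 = 47
47 / 47 = 1
2115 = 3^2 × 5 × 47


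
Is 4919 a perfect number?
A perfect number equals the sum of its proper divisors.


Proper divisors of 4919: 1
Sum = 1 = 1

No, 4919 is not perfect (1 ≠ 4919)


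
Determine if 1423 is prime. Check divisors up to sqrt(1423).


Check divisors up to sqrt(1423) = 37.7227
No divisors found.
1423 is prime.

Yes, 1423 is prime


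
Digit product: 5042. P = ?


5 × 0 × 4 × 2 = 0


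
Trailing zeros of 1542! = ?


floor(1542/5) = 308
floor(1542/25) = 61
floor(1542/125) = 12
floor(1542/625) = 2
Total = 383

383 trailing zeros


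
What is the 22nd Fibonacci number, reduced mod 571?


F(k) mod 571 for k=1..22:
1, 1, 2, 3, 5, 8, 13, 21, 34, 55, 89, 144, 233, 377, 39, 416, 455, 300, 184, 484, 97, 10
F(22) mod 571 = 10


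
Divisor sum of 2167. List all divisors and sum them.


Divisors of 2167: 1, 11, 197, 2167
Sum = 1 + 11 + 197 + 2167 = 2376

σ(2167) = 2376


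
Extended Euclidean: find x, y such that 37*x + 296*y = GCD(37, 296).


Tabular extended Euclidean (each row: r = 37*s + 296*t):
r=37, s=1, t=0
r=296, s=0, t=1
q=0: r=37, s=1, t=0   [37*(1) + 296*(0) = 37]
q=8: r=0, s=-8, t=1   [37*(-8) + 296*(1) = 0]
GCD = 37; from the row with r=37: x=1, y=0
Check: 37*(1) + 296*(0) = 37 + 0 = 37

GCD = 37, x = 1, y = 0


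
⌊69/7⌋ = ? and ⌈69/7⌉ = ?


69/7 = 9.8571
floor = 9
ceil = 10

floor = 9, ceil = 10


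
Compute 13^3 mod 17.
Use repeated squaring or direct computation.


13^1 mod 17 = 13
13^2 mod 17 = 16
13^3 mod 17 = 4


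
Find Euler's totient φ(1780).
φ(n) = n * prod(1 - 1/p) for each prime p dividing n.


1780 = 2^2 × 5 × 89
Prime factors: 2, 5, 89
φ(1780) = 1780 × (1-1/2) × (1-1/5) × (1-1/89)
= 1780 × 1/2 × 4/5 × 88/89 = 704

φ(1780) = 704


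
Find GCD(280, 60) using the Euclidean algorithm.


280 = 4 * 60 + 40
60 = 1 * 40 + 20
40 = 2 * 20 + 0
GCD = 20


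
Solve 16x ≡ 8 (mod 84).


GCD(16, 84) = 4 divides 8
Divide: 4x ≡ 2 (mod 21)
x ≡ 11 (mod 21)


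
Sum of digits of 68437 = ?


6 + 8 + 4 + 3 + 7 = 28


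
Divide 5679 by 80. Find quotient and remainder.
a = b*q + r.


5679 = 80 * 70 + 79
Check: 5600 + 79 = 5679

q = 70, r = 79


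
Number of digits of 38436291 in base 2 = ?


38436291 in base 2 = 10010010100111110111000011
Number of digits = 26

26 digits (base 2)


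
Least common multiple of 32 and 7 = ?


GCD(32, 7) = 1
LCM = 32*7/1 = 224/1 = 224

LCM = 224


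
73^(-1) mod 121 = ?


Use the extended Euclidean algorithm on (121, 73); each row r = 121*s + 73*t:
r=121, s=1, t=0
r=73, s=0, t=1
q=1: r=48, s=1, t=-1   [121*(1) + 73*(-1) = 48]
q=1: r=25, s=-1, t=2   [121*(-1) + 73*(2) = 25]
q=1: r=23, s=2, t=-3   [121*(2) + 73*(-3) = 23]
q=1: r=2, s=-3, t=5   [121*(-3) + 73*(5) = 2]
q=11: r=1, s=35, t=-58   [121*(35) + 73*(-58) = 1]
q=2: r=0, s=-73, t=121   [121*(-73) + 73*(121) = 0]
GCD = 1 with t = -58, so 73*(-58) ≡ 1 (mod 121)
Inverse = -58 mod 121 = 63
Check: 73 * 63 = 4599 ≡ 1 (mod 121)

73^(-1) ≡ 63 (mod 121)


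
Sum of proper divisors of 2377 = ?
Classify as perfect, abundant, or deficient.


Proper divisors: 1
Sum = 1 = 1
1 < 2377 → deficient

s(2377) = 1 (deficient)


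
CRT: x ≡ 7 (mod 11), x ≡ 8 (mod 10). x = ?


M = 11*10 = 110
M1 = M/11 = 10, M2 = M/10 = 11
M1^(-1) mod 11 = 10, M2^(-1) mod 10 = 1
x = 7*10*10 + 8*11*1 = 788
788 mod 110 = 18
Check: 18 mod 11 = 7 ✓, 18 mod 10 = 8 ✓

x ≡ 18 (mod 110)


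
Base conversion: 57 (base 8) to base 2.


57 (base 8) = 47 (decimal)
47 (decimal) = 101111 (base 2)


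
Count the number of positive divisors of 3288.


3288 = 2^3 × 3^1 × 137^1
d(3288) = (3+1) × (1+1) × (1+1) = 16

16 divisors


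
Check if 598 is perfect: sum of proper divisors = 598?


Proper divisors of 598: 1, 2, 13, 23, 26, 46, 299
Sum = 1 + 2 + 13 + 23 + 26 + 46 + 299 = 410

No, 598 is not perfect (410 ≠ 598)


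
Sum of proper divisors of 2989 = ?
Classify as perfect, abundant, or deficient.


Proper divisors: 1, 7, 49, 61, 427
Sum = 1 + 7 + 49 + 61 + 427 = 545
545 < 2989 → deficient

s(2989) = 545 (deficient)


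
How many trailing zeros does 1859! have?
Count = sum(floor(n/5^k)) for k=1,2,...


floor(1859/5) = 371
floor(1859/25) = 74
floor(1859/125) = 14
floor(1859/625) = 2
Total = 461

461 trailing zeros


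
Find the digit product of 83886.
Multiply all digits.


8 × 3 × 8 × 8 × 6 = 9216


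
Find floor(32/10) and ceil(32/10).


32/10 = 3.2000
floor = 3
ceil = 4

floor = 3, ceil = 4


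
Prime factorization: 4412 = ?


4412 / 2 = 2206
2206 / 2 = 1103
1103 / 1103 = 1
4412 = 2^2 × 1103


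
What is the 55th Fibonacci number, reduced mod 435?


F(k) mod 435 for k=1..55:
1, 1, 2, 3, 5, 8, 13, 21, 34, 55, 89, 144, 233, 377, 175, 117, 292, 409, 266, 240, 71, 311, 382, 258, 205, 28, 233, 261, 59, 320, 379, 264, 208, 37, 245, 282, 92, 374, 31, 405, 1, 406, 407, 378, 350, 293, 208, 66, 274, 340, 179, 84, 263, 347, 175
F(55) mod 435 = 175


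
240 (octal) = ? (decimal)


240 (base 8) = 160 (decimal)
160 (decimal) = 160 (base 10)


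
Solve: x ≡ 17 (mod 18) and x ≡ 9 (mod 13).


M = 18*13 = 234
M1 = M/18 = 13, M2 = M/13 = 18
M1^(-1) mod 18 = 7, M2^(-1) mod 13 = 8
x = 17*13*7 + 9*18*8 = 2843
2843 mod 234 = 35
Check: 35 mod 18 = 17 ✓, 35 mod 13 = 9 ✓

x ≡ 35 (mod 234)


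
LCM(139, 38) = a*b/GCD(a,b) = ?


GCD(139, 38) = 1
LCM = 139*38/1 = 5282/1 = 5282

LCM = 5282


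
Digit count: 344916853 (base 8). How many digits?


344916853 in base 8 = 2443601565
Number of digits = 10

10 digits (base 8)


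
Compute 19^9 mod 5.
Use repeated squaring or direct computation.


19^1 mod 5 = 4
19^2 mod 5 = 1
19^3 mod 5 = 4
19^4 mod 5 = 1
19^5 mod 5 = 4
19^6 mod 5 = 1
19^7 mod 5 = 4
19^8 mod 5 = 1
19^9 mod 5 = 4


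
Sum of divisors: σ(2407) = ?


Divisors of 2407: 1, 29, 83, 2407
Sum = 1 + 29 + 83 + 2407 = 2520

σ(2407) = 2520


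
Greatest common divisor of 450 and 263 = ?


450 = 1 * 263 + 187
263 = 1 * 187 + 76
187 = 2 * 76 + 35
76 = 2 * 35 + 6
35 = 5 * 6 + 5
6 = 1 * 5 + 1
5 = 5 * 1 + 0
GCD = 1


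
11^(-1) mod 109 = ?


Use the extended Euclidean algorithm on (109, 11); each row r = 109*s + 11*t:
r=109, s=1, t=0
r=11, s=0, t=1
q=9: r=10, s=1, t=-9   [109*(1) + 11*(-9) = 10]
q=1: r=1, s=-1, t=10   [109*(-1) + 11*(10) = 1]
q=10: r=0, s=11, t=-109   [109*(11) + 11*(-109) = 0]
GCD = 1 with t = 10, so 11*(10) ≡ 1 (mod 109)
Inverse = 10 mod 109 = 10
Check: 11 * 10 = 110 ≡ 1 (mod 109)

11^(-1) ≡ 10 (mod 109)


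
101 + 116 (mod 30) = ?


101 + 116 = 217
217 mod 30 = 7


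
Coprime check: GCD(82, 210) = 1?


Euclidean algorithm:
210 = 2 * 82 + 46
82 = 1 * 46 + 36
46 = 1 * 36 + 10
36 = 3 * 10 + 6
10 = 1 * 6 + 4
6 = 1 * 4 + 2
4 = 2 * 2 + 0
GCD(82, 210) = 2

No, not coprime (GCD = 2)


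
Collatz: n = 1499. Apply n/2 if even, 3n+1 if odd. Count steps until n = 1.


1499 → 4498 → 2249 → 6748 → 3374 → 1687 → 5062 → 2531 → 7594 → 3797 → 11392 → 5696 → 2848 → 1424 → 712 → 356 → 178 → 89 → 268 → 134 → 67 → 202 → 101 → 304 → 152 → 76 → 38 → 19 → 58 → 29 → 88 → 44 → 22 → 11 → 34 → 17 → 52 → 26 → 13 → 40 → 20 → 10 → 5 → 16 → 8 → 4 → 2 → 1
Total steps = 47

47 steps


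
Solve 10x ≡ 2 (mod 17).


GCD(10, 17) = 1, unique solution
a^(-1) mod 17 = 12
x = 12 * 2 mod 17 = 7

x ≡ 7 (mod 17)


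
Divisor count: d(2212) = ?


2212 = 2^2 × 7^1 × 79^1
d(2212) = (2+1) × (1+1) × (1+1) = 12

12 divisors


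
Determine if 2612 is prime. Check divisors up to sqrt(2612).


2612 / 2 = 1306 (exact division)
2612 is NOT prime.

No, 2612 is not prime


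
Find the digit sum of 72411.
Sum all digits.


7 + 2 + 4 + 1 + 1 = 15


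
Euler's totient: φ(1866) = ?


1866 = 2 × 3 × 311
Prime factors: 2, 3, 311
φ(1866) = 1866 × (1-1/2) × (1-1/3) × (1-1/311)
= 1866 × 1/2 × 2/3 × 310/311 = 620

φ(1866) = 620


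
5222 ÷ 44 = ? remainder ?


5222 = 44 * 118 + 30
Check: 5192 + 30 = 5222

q = 118, r = 30


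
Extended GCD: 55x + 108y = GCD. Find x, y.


Tabular extended Euclidean (each row: r = 55*s + 108*t):
r=55, s=1, t=0
r=108, s=0, t=1
q=0: r=55, s=1, t=0   [55*(1) + 108*(0) = 55]
q=1: r=53, s=-1, t=1   [55*(-1) + 108*(1) = 53]
q=1: r=2, s=2, t=-1   [55*(2) + 108*(-1) = 2]
q=26: r=1, s=-53, t=27   [55*(-53) + 108*(27) = 1]
q=2: r=0, s=108, t=-55   [55*(108) + 108*(-55) = 0]
GCD = 1; from the row with r=1: x=-53, y=27
Check: 55*(-53) + 108*(27) = -2915 + 2916 = 1

GCD = 1, x = -53, y = 27


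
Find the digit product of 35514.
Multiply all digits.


3 × 5 × 5 × 1 × 4 = 300


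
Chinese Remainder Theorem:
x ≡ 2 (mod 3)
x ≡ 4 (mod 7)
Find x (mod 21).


M = 3*7 = 21
M1 = M/3 = 7, M2 = M/7 = 3
M1^(-1) mod 3 = 1, M2^(-1) mod 7 = 5
x = 2*7*1 + 4*3*5 = 74
74 mod 21 = 11
Check: 11 mod 3 = 2 ✓, 11 mod 7 = 4 ✓

x ≡ 11 (mod 21)


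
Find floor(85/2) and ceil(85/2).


85/2 = 42.5000
floor = 42
ceil = 43

floor = 42, ceil = 43


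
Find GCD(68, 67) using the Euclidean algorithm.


68 = 1 * 67 + 1
67 = 67 * 1 + 0
GCD = 1


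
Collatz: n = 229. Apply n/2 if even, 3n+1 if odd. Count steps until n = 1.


229 → 688 → 344 → 172 → 86 → 43 → 130 → 65 → 196 → 98 → 49 → 148 → 74 → 37 → 112 → 56 → 28 → 14 → 7 → 22 → 11 → 34 → 17 → 52 → 26 → 13 → 40 → 20 → 10 → 5 → 16 → 8 → 4 → 2 → 1
Total steps = 34

34 steps


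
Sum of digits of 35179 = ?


3 + 5 + 1 + 7 + 9 = 25


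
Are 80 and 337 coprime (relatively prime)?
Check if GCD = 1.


Euclidean algorithm:
337 = 4 * 80 + 17
80 = 4 * 17 + 12
17 = 1 * 12 + 5
12 = 2 * 5 + 2
5 = 2 * 2 + 1
2 = 2 * 1 + 0
GCD(80, 337) = 1

Yes, coprime (GCD = 1)


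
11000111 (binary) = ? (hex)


11000111 (base 2) = 199 (decimal)
199 (decimal) = C7 (base 16)


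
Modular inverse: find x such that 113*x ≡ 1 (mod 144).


Use the extended Euclidean algorithm on (144, 113); each row r = 144*s + 113*t:
r=144, s=1, t=0
r=113, s=0, t=1
q=1: r=31, s=1, t=-1   [144*(1) + 113*(-1) = 31]
q=3: r=20, s=-3, t=4   [144*(-3) + 113*(4) = 20]
q=1: r=11, s=4, t=-5   [144*(4) + 113*(-5) = 11]
q=1: r=9, s=-7, t=9   [144*(-7) + 113*(9) = 9]
q=1: r=2, s=11, t=-14   [144*(11) + 113*(-14) = 2]
q=4: r=1, s=-51, t=65   [144*(-51) + 113*(65) = 1]
q=2: r=0, s=113, t=-144   [144*(113) + 113*(-144) = 0]
GCD = 1 with t = 65, so 113*(65) ≡ 1 (mod 144)
Inverse = 65 mod 144 = 65
Check: 113 * 65 = 7345 ≡ 1 (mod 144)

113^(-1) ≡ 65 (mod 144)


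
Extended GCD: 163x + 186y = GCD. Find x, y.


Tabular extended Euclidean (each row: r = 163*s + 186*t):
r=163, s=1, t=0
r=186, s=0, t=1
q=0: r=163, s=1, t=0   [163*(1) + 186*(0) = 163]
q=1: r=23, s=-1, t=1   [163*(-1) + 186*(1) = 23]
q=7: r=2, s=8, t=-7   [163*(8) + 186*(-7) = 2]
q=11: r=1, s=-89, t=78   [163*(-89) + 186*(78) = 1]
q=2: r=0, s=186, t=-163   [163*(186) + 186*(-163) = 0]
GCD = 1; from the row with r=1: x=-89, y=78
Check: 163*(-89) + 186*(78) = -14507 + 14508 = 1

GCD = 1, x = -89, y = 78


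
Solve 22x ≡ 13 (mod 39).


GCD(22, 39) = 1, unique solution
a^(-1) mod 39 = 16
x = 16 * 13 mod 39 = 13

x ≡ 13 (mod 39)


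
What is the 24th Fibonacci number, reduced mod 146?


F(k) mod 146 for k=1..24:
1, 1, 2, 3, 5, 8, 13, 21, 34, 55, 89, 144, 87, 85, 26, 111, 137, 102, 93, 49, 142, 45, 41, 86
F(24) mod 146 = 86


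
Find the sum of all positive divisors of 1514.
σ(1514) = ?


Divisors of 1514: 1, 2, 757, 1514
Sum = 1 + 2 + 757 + 1514 = 2274

σ(1514) = 2274


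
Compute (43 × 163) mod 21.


43 × 163 = 7009
7009 mod 21 = 16


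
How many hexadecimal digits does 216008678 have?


216008678 in base 16 = CE007E6
Number of digits = 7

7 digits (base 16)


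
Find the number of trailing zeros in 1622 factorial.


floor(1622/5) = 324
floor(1622/25) = 64
floor(1622/125) = 12
floor(1622/625) = 2
Total = 402

402 trailing zeros


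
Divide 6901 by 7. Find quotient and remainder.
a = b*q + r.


6901 = 7 * 985 + 6
Check: 6895 + 6 = 6901

q = 985, r = 6


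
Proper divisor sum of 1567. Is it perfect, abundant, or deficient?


Proper divisors: 1
Sum = 1 = 1
1 < 1567 → deficient

s(1567) = 1 (deficient)


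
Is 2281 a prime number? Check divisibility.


Check divisors up to sqrt(2281) = 47.7598
No divisors found.
2281 is prime.

Yes, 2281 is prime


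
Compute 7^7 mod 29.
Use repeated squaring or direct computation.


7^1 mod 29 = 7
7^2 mod 29 = 20
7^3 mod 29 = 24
7^4 mod 29 = 23
7^5 mod 29 = 16
7^6 mod 29 = 25
7^7 mod 29 = 1


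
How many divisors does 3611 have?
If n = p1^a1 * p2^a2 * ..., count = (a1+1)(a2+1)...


3611 = 23^1 × 157^1
d(3611) = (1+1) × (1+1) = 4

4 divisors


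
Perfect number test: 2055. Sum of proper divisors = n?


Proper divisors of 2055: 1, 3, 5, 15, 137, 411, 685
Sum = 1 + 3 + 5 + 15 + 137 + 411 + 685 = 1257

No, 2055 is not perfect (1257 ≠ 2055)


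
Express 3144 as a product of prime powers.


3144 / 2 = 1572
1572 / 2 = 786
786 / 2 = 393
393 / 3 = 131
131 / 131 = 1
3144 = 2^3 × 3 × 131


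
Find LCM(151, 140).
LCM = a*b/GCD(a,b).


GCD(151, 140) = 1
LCM = 151*140/1 = 21140/1 = 21140

LCM = 21140


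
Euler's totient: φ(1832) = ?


1832 = 2^3 × 229
Prime factors: 2, 229
φ(1832) = 1832 × (1-1/2) × (1-1/229)
= 1832 × 1/2 × 228/229 = 912

φ(1832) = 912


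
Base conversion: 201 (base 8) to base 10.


201 (base 8) = 129 (decimal)
129 (decimal) = 129 (base 10)


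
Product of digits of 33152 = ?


3 × 3 × 1 × 5 × 2 = 90


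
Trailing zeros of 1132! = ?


floor(1132/5) = 226
floor(1132/25) = 45
floor(1132/125) = 9
floor(1132/625) = 1
Total = 281

281 trailing zeros


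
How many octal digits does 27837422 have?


27837422 in base 8 = 152141756
Number of digits = 9

9 digits (base 8)


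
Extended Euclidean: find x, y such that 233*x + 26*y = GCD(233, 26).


Tabular extended Euclidean (each row: r = 233*s + 26*t):
r=233, s=1, t=0
r=26, s=0, t=1
q=8: r=25, s=1, t=-8   [233*(1) + 26*(-8) = 25]
q=1: r=1, s=-1, t=9   [233*(-1) + 26*(9) = 1]
q=25: r=0, s=26, t=-233   [233*(26) + 26*(-233) = 0]
GCD = 1; from the row with r=1: x=-1, y=9
Check: 233*(-1) + 26*(9) = -233 + 234 = 1

GCD = 1, x = -1, y = 9


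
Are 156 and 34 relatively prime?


Euclidean algorithm:
156 = 4 * 34 + 20
34 = 1 * 20 + 14
20 = 1 * 14 + 6
14 = 2 * 6 + 2
6 = 3 * 2 + 0
GCD(156, 34) = 2

No, not coprime (GCD = 2)


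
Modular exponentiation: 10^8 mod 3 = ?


10^1 mod 3 = 1
10^2 mod 3 = 1
10^3 mod 3 = 1
10^4 mod 3 = 1
10^5 mod 3 = 1
10^6 mod 3 = 1
10^7 mod 3 = 1
10^8 mod 3 = 1


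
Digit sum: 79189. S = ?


7 + 9 + 1 + 8 + 9 = 34


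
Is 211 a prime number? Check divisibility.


Check divisors up to sqrt(211) = 14.5258
No divisors found.
211 is prime.

Yes, 211 is prime


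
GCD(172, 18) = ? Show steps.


172 = 9 * 18 + 10
18 = 1 * 10 + 8
10 = 1 * 8 + 2
8 = 4 * 2 + 0
GCD = 2


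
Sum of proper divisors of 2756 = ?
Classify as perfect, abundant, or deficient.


Proper divisors: 1, 2, 4, 13, 26, 52, 53, 106, 212, 689, 1378
Sum = 1 + 2 + 4 + 13 + 26 + 52 + 53 + 106 + 212 + 689 + 1378 = 2536
2536 < 2756 → deficient

s(2756) = 2536 (deficient)


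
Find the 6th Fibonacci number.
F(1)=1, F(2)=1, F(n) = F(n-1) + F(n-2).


Sequence: 1, 1, 2, 3, 5, 8
F(6) = 8


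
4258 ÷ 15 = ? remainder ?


4258 = 15 * 283 + 13
Check: 4245 + 13 = 4258

q = 283, r = 13


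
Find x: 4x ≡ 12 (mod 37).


GCD(4, 37) = 1, unique solution
a^(-1) mod 37 = 28
x = 28 * 12 mod 37 = 3

x ≡ 3 (mod 37)


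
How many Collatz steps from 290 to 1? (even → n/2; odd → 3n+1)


290 → 145 → 436 → 218 → 109 → 328 → 164 → 82 → 41 → 124 → 62 → 31 → 94 → 47 → 142 → 71 → 214 → 107 → 322 → 161 → 484 → 242 → 121 → 364 → 182 → 91 → 274 → 137 → 412 → 206 → 103 → 310 → 155 → 466 → 233 → 700 → 350 → 175 → 526 → 263 → 790 → 395 → 1186 → 593 → 1780 → 890 → 445 → 1336 → 668 → 334 → 167 → 502 → 251 → 754 → 377 → 1132 → 566 → 283 → 850 → 425 → 1276 → 638 → 319 → 958 → 479 → 1438 → 719 → 2158 → 1079 → 3238 → 1619 → 4858 → 2429 → 7288 → 3644 → 1822 → 911 → 2734 → 1367 → 4102 → 2051 → 6154 → 3077 → 9232 → 4616 → 2308 → 1154 → 577 → 1732 → 866 → 433 → 1300 → 650 → 325 → 976 → 488 → 244 → 122 → 61 → 184 → 92 → 46 → 23 → 70 → 35 → 106 → 53 → 160 → 80 → 40 → 20 → 10 → 5 → 16 → 8 → 4 → 2 → 1
Total steps = 117

117 steps
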